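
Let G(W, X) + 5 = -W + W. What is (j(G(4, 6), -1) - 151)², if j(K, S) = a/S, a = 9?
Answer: 25600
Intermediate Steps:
G(W, X) = -5 (G(W, X) = -5 + (-W + W) = -5 + 0 = -5)
j(K, S) = 9/S
(j(G(4, 6), -1) - 151)² = (9/(-1) - 151)² = (9*(-1) - 151)² = (-9 - 151)² = (-160)² = 25600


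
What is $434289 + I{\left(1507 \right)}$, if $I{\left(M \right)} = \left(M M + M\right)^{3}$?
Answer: $11736639944555289905$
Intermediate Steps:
$I{\left(M \right)} = \left(M + M^{2}\right)^{3}$ ($I{\left(M \right)} = \left(M^{2} + M\right)^{3} = \left(M + M^{2}\right)^{3}$)
$434289 + I{\left(1507 \right)} = 434289 + 1507^{3} \left(1 + 1507\right)^{3} = 434289 + 3422470843 \cdot 1508^{3} = 434289 + 3422470843 \cdot 3429288512 = 434289 + 11736639944554855616 = 11736639944555289905$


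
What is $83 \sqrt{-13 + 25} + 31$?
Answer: $31 + 166 \sqrt{3} \approx 318.52$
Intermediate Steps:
$83 \sqrt{-13 + 25} + 31 = 83 \sqrt{12} + 31 = 83 \cdot 2 \sqrt{3} + 31 = 166 \sqrt{3} + 31 = 31 + 166 \sqrt{3}$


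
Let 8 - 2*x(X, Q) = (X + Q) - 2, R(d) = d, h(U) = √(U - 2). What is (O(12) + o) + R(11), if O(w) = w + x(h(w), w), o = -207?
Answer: -185 - √10/2 ≈ -186.58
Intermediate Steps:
h(U) = √(-2 + U)
x(X, Q) = 5 - Q/2 - X/2 (x(X, Q) = 4 - ((X + Q) - 2)/2 = 4 - ((Q + X) - 2)/2 = 4 - (-2 + Q + X)/2 = 4 + (1 - Q/2 - X/2) = 5 - Q/2 - X/2)
O(w) = 5 + w/2 - √(-2 + w)/2 (O(w) = w + (5 - w/2 - √(-2 + w)/2) = 5 + w/2 - √(-2 + w)/2)
(O(12) + o) + R(11) = ((5 + (½)*12 - √(-2 + 12)/2) - 207) + 11 = ((5 + 6 - √10/2) - 207) + 11 = ((11 - √10/2) - 207) + 11 = (-196 - √10/2) + 11 = -185 - √10/2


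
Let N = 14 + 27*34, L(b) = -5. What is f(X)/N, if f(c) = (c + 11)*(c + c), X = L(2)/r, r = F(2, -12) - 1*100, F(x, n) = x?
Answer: 5415/4475464 ≈ 0.0012099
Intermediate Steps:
N = 932 (N = 14 + 918 = 932)
r = -98 (r = 2 - 1*100 = 2 - 100 = -98)
X = 5/98 (X = -5/(-98) = -5*(-1/98) = 5/98 ≈ 0.051020)
f(c) = 2*c*(11 + c) (f(c) = (11 + c)*(2*c) = 2*c*(11 + c))
f(X)/N = (2*(5/98)*(11 + 5/98))/932 = (2*(5/98)*(1083/98))*(1/932) = (5415/4802)*(1/932) = 5415/4475464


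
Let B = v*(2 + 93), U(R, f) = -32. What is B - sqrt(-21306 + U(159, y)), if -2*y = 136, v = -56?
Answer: -5320 - I*sqrt(21338) ≈ -5320.0 - 146.08*I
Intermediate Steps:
y = -68 (y = -1/2*136 = -68)
B = -5320 (B = -56*(2 + 93) = -56*95 = -5320)
B - sqrt(-21306 + U(159, y)) = -5320 - sqrt(-21306 - 32) = -5320 - sqrt(-21338) = -5320 - I*sqrt(21338)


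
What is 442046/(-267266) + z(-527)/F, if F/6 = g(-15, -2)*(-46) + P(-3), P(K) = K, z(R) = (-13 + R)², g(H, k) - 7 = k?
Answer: -6546062159/31136489 ≈ -210.24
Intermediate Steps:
g(H, k) = 7 + k
F = -1398 (F = 6*((7 - 2)*(-46) - 3) = 6*(5*(-46) - 3) = 6*(-230 - 3) = 6*(-233) = -1398)
442046/(-267266) + z(-527)/F = 442046/(-267266) + (-13 - 527)²/(-1398) = 442046*(-1/267266) + (-540)²*(-1/1398) = -221023/133633 + 291600*(-1/1398) = -221023/133633 - 48600/233 = -6546062159/31136489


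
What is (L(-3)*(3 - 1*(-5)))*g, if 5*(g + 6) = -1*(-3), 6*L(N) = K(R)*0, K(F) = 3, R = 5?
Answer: 0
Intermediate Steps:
L(N) = 0 (L(N) = (3*0)/6 = (1/6)*0 = 0)
g = -27/5 (g = -6 + (-1*(-3))/5 = -6 + (1/5)*3 = -6 + 3/5 = -27/5 ≈ -5.4000)
(L(-3)*(3 - 1*(-5)))*g = (0*(3 - 1*(-5)))*(-27/5) = (0*(3 + 5))*(-27/5) = (0*8)*(-27/5) = 0*(-27/5) = 0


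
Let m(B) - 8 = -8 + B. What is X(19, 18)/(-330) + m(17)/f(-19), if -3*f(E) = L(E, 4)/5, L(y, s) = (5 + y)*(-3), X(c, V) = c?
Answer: -7079/1155 ≈ -6.1290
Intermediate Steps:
m(B) = B (m(B) = 8 + (-8 + B) = B)
L(y, s) = -15 - 3*y
f(E) = 1 + E/5 (f(E) = -(-15 - 3*E)/(3*5) = -(-3 - 3*E/5)/3 = 1 + E/5)
X(19, 18)/(-330) + m(17)/f(-19) = 19/(-330) + 17/(1 + (⅕)*(-19)) = 19*(-1/330) + 17/(1 - 19/5) = -19/330 + 17/(-14/5) = -19/330 + 17*(-5/14) = -19/330 - 85/14 = -7079/1155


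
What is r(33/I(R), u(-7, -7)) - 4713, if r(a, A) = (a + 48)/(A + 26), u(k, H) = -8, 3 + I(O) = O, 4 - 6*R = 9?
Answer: -325046/69 ≈ -4710.8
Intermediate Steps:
R = -⅚ (R = ⅔ - ⅙*9 = ⅔ - 3/2 = -⅚ ≈ -0.83333)
I(O) = -3 + O
r(a, A) = (48 + a)/(26 + A)
r(33/I(R), u(-7, -7)) - 4713 = (48 + 33/(-3 - ⅚))/(26 - 8) - 4713 = (48 + 33/(-23/6))/18 - 4713 = (48 + 33*(-6/23))/18 - 4713 = (48 - 198/23)/18 - 4713 = (1/18)*(906/23) - 4713 = 151/69 - 4713 = -325046/69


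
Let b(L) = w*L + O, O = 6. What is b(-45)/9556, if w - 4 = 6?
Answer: -111/2389 ≈ -0.046463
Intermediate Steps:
w = 10 (w = 4 + 6 = 10)
b(L) = 6 + 10*L (b(L) = 10*L + 6 = 6 + 10*L)
b(-45)/9556 = (6 + 10*(-45))/9556 = (6 - 450)*(1/9556) = -444*1/9556 = -111/2389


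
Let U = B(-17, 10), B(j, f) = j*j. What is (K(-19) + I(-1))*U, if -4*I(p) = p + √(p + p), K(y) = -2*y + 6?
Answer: 51153/4 - 289*I*√2/4 ≈ 12788.0 - 102.18*I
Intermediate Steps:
B(j, f) = j²
K(y) = 6 - 2*y
U = 289 (U = (-17)² = 289)
I(p) = -p/4 - √2*√p/4 (I(p) = -(p + √(p + p))/4 = -(p + √(2*p))/4 = -(p + √2*√p)/4 = -p/4 - √2*√p/4)
(K(-19) + I(-1))*U = ((6 - 2*(-19)) + (-¼*(-1) - √2*√(-1)/4))*289 = ((6 + 38) + (¼ - √2*I/4))*289 = (44 + (¼ - I*√2/4))*289 = (177/4 - I*√2/4)*289 = 51153/4 - 289*I*√2/4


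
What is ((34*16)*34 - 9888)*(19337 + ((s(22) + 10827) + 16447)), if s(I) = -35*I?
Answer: 394599328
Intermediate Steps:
((34*16)*34 - 9888)*(19337 + ((s(22) + 10827) + 16447)) = ((34*16)*34 - 9888)*(19337 + ((-35*22 + 10827) + 16447)) = (544*34 - 9888)*(19337 + ((-770 + 10827) + 16447)) = (18496 - 9888)*(19337 + (10057 + 16447)) = 8608*(19337 + 26504) = 8608*45841 = 394599328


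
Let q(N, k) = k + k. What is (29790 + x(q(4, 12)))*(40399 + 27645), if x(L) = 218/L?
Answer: 6082946479/3 ≈ 2.0276e+9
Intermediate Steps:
q(N, k) = 2*k
(29790 + x(q(4, 12)))*(40399 + 27645) = (29790 + 218/((2*12)))*(40399 + 27645) = (29790 + 218/24)*68044 = (29790 + 218*(1/24))*68044 = (29790 + 109/12)*68044 = (357589/12)*68044 = 6082946479/3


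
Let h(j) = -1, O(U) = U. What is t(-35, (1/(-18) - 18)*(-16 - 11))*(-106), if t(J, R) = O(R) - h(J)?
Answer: -51781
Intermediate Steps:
t(J, R) = 1 + R (t(J, R) = R - 1*(-1) = R + 1 = 1 + R)
t(-35, (1/(-18) - 18)*(-16 - 11))*(-106) = (1 + (1/(-18) - 18)*(-16 - 11))*(-106) = (1 + (-1/18 - 18)*(-27))*(-106) = (1 - 325/18*(-27))*(-106) = (1 + 975/2)*(-106) = (977/2)*(-106) = -51781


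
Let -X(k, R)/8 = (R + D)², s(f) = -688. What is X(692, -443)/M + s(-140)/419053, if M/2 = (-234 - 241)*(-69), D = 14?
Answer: -102838093964/4578154025 ≈ -22.463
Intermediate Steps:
M = 65550 (M = 2*((-234 - 241)*(-69)) = 2*(-475*(-69)) = 2*32775 = 65550)
X(k, R) = -8*(14 + R)² (X(k, R) = -8*(R + 14)² = -8*(14 + R)²)
X(692, -443)/M + s(-140)/419053 = -8*(14 - 443)²/65550 - 688/419053 = -8*(-429)²*(1/65550) - 688*1/419053 = -8*184041*(1/65550) - 688/419053 = -1472328*1/65550 - 688/419053 = -245388/10925 - 688/419053 = -102838093964/4578154025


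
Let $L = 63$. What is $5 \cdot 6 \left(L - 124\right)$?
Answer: $-1830$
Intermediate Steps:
$5 \cdot 6 \left(L - 124\right) = 5 \cdot 6 \left(63 - 124\right) = 30 \left(-61\right) = -1830$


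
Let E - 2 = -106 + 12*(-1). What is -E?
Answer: 116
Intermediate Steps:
E = -116 (E = 2 + (-106 + 12*(-1)) = 2 + (-106 - 12) = 2 - 118 = -116)
-E = -1*(-116) = 116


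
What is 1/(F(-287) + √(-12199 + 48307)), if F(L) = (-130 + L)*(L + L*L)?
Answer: -5704699/195261544077588 - √1003/195261544077588 ≈ -2.9216e-8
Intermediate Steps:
F(L) = (-130 + L)*(L + L²)
1/(F(-287) + √(-12199 + 48307)) = 1/(-287*(-130 + (-287)² - 129*(-287)) + √(-12199 + 48307)) = 1/(-287*(-130 + 82369 + 37023) + √36108) = 1/(-287*119262 + 6*√1003) = 1/(-34228194 + 6*√1003)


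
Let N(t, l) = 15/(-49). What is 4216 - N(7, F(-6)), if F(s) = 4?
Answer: 206599/49 ≈ 4216.3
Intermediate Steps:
N(t, l) = -15/49 (N(t, l) = 15*(-1/49) = -15/49)
4216 - N(7, F(-6)) = 4216 - 1*(-15/49) = 4216 + 15/49 = 206599/49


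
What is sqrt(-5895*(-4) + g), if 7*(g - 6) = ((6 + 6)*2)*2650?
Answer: sqrt(1600914)/7 ≈ 180.75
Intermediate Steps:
g = 63642/7 (g = 6 + (((6 + 6)*2)*2650)/7 = 6 + ((12*2)*2650)/7 = 6 + (24*2650)/7 = 6 + (1/7)*63600 = 6 + 63600/7 = 63642/7 ≈ 9091.7)
sqrt(-5895*(-4) + g) = sqrt(-5895*(-4) + 63642/7) = sqrt(23580 + 63642/7) = sqrt(228702/7) = sqrt(1600914)/7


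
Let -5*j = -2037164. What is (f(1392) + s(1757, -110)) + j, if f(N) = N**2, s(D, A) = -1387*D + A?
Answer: -459861/5 ≈ -91972.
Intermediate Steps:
j = 2037164/5 (j = -1/5*(-2037164) = 2037164/5 ≈ 4.0743e+5)
s(D, A) = A - 1387*D
(f(1392) + s(1757, -110)) + j = (1392**2 + (-110 - 1387*1757)) + 2037164/5 = (1937664 + (-110 - 2436959)) + 2037164/5 = (1937664 - 2437069) + 2037164/5 = -499405 + 2037164/5 = -459861/5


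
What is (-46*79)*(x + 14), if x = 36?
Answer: -181700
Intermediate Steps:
(-46*79)*(x + 14) = (-46*79)*(36 + 14) = -3634*50 = -181700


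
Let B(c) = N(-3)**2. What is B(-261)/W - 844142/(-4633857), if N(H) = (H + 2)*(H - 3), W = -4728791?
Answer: 3991604273470/21912541276887 ≈ 0.18216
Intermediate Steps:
N(H) = (-3 + H)*(2 + H) (N(H) = (2 + H)*(-3 + H) = (-3 + H)*(2 + H))
B(c) = 36 (B(c) = (-6 + (-3)**2 - 1*(-3))**2 = (-6 + 9 + 3)**2 = 6**2 = 36)
B(-261)/W - 844142/(-4633857) = 36/(-4728791) - 844142/(-4633857) = 36*(-1/4728791) - 844142*(-1/4633857) = -36/4728791 + 844142/4633857 = 3991604273470/21912541276887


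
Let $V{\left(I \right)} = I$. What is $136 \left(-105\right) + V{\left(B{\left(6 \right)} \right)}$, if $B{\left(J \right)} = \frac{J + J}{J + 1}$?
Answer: $- \frac{99948}{7} \approx -14278.0$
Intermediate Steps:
$B{\left(J \right)} = \frac{2 J}{1 + J}$
$136 \left(-105\right) + V{\left(B{\left(6 \right)} \right)} = 136 \left(-105\right) + 2 \cdot 6 \frac{1}{1 + 6} = -14280 + 2 \cdot 6 \cdot \frac{1}{7} = -14280 + \frac{12}{7} = - \frac{99948}{7}$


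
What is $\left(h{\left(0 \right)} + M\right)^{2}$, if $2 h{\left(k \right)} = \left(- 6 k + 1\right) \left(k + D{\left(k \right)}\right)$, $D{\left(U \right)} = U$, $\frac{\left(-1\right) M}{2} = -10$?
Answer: $400$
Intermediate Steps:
$M = 20$ ($M = \left(-2\right) \left(-10\right) = 20$)
$h{\left(k \right)} = k \left(1 - 6 k\right)$ ($h{\left(k \right)} = \frac{\left(- 6 k + 1\right) \left(k + k\right)}{2} = \frac{\left(1 - 6 k\right) 2 k}{2} = \frac{2 k \left(1 - 6 k\right)}{2} = k \left(1 - 6 k\right)$)
$\left(h{\left(0 \right)} + M\right)^{2} = \left(0 \left(1 - 0\right) + 20\right)^{2} = \left(0 \left(1 + 0\right) + 20\right)^{2} = \left(0 \cdot 1 + 20\right)^{2} = \left(0 + 20\right)^{2} = 20^{2} = 400$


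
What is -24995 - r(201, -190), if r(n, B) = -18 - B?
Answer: -25167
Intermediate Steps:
-24995 - r(201, -190) = -24995 - (-18 - 1*(-190)) = -24995 - (-18 + 190) = -24995 - 1*172 = -24995 - 172 = -25167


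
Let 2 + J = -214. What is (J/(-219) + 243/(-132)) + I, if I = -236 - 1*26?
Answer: -844289/3212 ≈ -262.85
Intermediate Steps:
J = -216 (J = -2 - 214 = -216)
I = -262 (I = -236 - 26 = -262)
(J/(-219) + 243/(-132)) + I = (-216/(-219) + 243/(-132)) - 262 = (-216*(-1/219) + 243*(-1/132)) - 262 = (72/73 - 81/44) - 262 = -2745/3212 - 262 = -844289/3212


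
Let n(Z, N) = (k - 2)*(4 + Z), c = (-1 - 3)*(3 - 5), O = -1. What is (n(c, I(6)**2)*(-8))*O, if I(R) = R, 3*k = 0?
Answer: -192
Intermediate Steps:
k = 0 (k = (1/3)*0 = 0)
c = 8 (c = -4*(-2) = 8)
n(Z, N) = -8 - 2*Z (n(Z, N) = (0 - 2)*(4 + Z) = -2*(4 + Z) = -8 - 2*Z)
(n(c, I(6)**2)*(-8))*O = ((-8 - 2*8)*(-8))*(-1) = ((-8 - 16)*(-8))*(-1) = -24*(-8)*(-1) = 192*(-1) = -192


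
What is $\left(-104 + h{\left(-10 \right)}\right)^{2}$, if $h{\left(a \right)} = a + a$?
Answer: $15376$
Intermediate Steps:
$h{\left(a \right)} = 2 a$
$\left(-104 + h{\left(-10 \right)}\right)^{2} = \left(-104 + 2 \left(-10\right)\right)^{2} = \left(-104 - 20\right)^{2} = \left(-124\right)^{2} = 15376$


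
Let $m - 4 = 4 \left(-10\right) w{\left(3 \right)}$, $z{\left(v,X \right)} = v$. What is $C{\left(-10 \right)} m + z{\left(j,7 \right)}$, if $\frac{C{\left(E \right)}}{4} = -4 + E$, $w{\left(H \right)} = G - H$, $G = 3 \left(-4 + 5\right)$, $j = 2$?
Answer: $-222$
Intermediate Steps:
$G = 3$ ($G = 3 \cdot 1 = 3$)
$w{\left(H \right)} = 3 - H$
$m = 4$ ($m = 4 + 4 \left(-10\right) \left(3 - 3\right) = 4 - 40 \left(3 - 3\right) = 4 - 0 = 4 + 0 = 4$)
$C{\left(E \right)} = -16 + 4 E$ ($C{\left(E \right)} = 4 \left(-4 + E\right) = -16 + 4 E$)
$C{\left(-10 \right)} m + z{\left(j,7 \right)} = \left(-16 + 4 \left(-10\right)\right) 4 + 2 = \left(-16 - 40\right) 4 + 2 = \left(-56\right) 4 + 2 = -224 + 2 = -222$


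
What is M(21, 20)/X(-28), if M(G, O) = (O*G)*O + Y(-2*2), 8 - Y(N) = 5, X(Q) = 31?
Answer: 8403/31 ≈ 271.06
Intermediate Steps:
Y(N) = 3 (Y(N) = 8 - 1*5 = 8 - 5 = 3)
M(G, O) = 3 + G*O² (M(G, O) = (O*G)*O + 3 = (G*O)*O + 3 = G*O² + 3 = 3 + G*O²)
M(21, 20)/X(-28) = (3 + 21*20²)/31 = (3 + 21*400)*(1/31) = (3 + 8400)*(1/31) = 8403*(1/31) = 8403/31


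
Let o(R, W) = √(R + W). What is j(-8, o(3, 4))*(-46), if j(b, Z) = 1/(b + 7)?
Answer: 46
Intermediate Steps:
j(b, Z) = 1/(7 + b)
j(-8, o(3, 4))*(-46) = -46/(7 - 8) = -46/(-1) = -1*(-46) = 46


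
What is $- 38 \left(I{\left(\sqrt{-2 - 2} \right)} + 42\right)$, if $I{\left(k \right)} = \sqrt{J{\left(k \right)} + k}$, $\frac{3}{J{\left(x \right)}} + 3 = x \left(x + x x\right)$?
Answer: $-1596 - \frac{38 \sqrt{-2373 + 28250 i}}{113} \approx -1634.3 - 41.679 i$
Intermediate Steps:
$J{\left(x \right)} = \frac{3}{-3 + x \left(x + x^{2}\right)}$ ($J{\left(x \right)} = \frac{3}{-3 + x \left(x + x x\right)} = \frac{3}{-3 + x \left(x + x^{2}\right)}$)
$I{\left(k \right)} = \sqrt{k + \frac{3}{-3 + k^{2} + k^{3}}}$ ($I{\left(k \right)} = \sqrt{\frac{3}{-3 + k^{2} + k^{3}} + k} = \sqrt{k + \frac{3}{-3 + k^{2} + k^{3}}}$)
$- 38 \left(I{\left(\sqrt{-2 - 2} \right)} + 42\right) = - 38 \left(\sqrt{\frac{3 + \sqrt{-2 - 2} \left(-3 + \left(\sqrt{-2 - 2}\right)^{2} + \left(\sqrt{-2 - 2}\right)^{3}\right)}{-3 + \left(\sqrt{-2 - 2}\right)^{2} + \left(\sqrt{-2 - 2}\right)^{3}}} + 42\right) = - 38 \left(\sqrt{\frac{3 + \sqrt{-4} \left(-3 + \left(\sqrt{-4}\right)^{2} + \left(\sqrt{-4}\right)^{3}\right)}{-3 + \left(\sqrt{-4}\right)^{2} + \left(\sqrt{-4}\right)^{3}}} + 42\right) = - 38 \left(\sqrt{\frac{3 + 2 i \left(-3 + \left(2 i\right)^{2} + \left(2 i\right)^{3}\right)}{-3 + \left(2 i\right)^{2} + \left(2 i\right)^{3}}} + 42\right) = - 38 \left(\sqrt{\frac{3 + 2 i \left(-3 - 4 - 8 i\right)}{-3 - 4 - 8 i}} + 42\right) = - 38 \left(\sqrt{\frac{3 + 2 i \left(-7 - 8 i\right)}{-7 - 8 i}} + 42\right) = - 38 \left(\sqrt{\frac{-7 + 8 i}{113} \left(3 + 2 i \left(-7 - 8 i\right)\right)} + 42\right) = - 38 \left(\sqrt{\frac{\left(-7 + 8 i\right) \left(3 + 2 i \left(-7 - 8 i\right)\right)}{113}} + 42\right) = - 38 \left(\frac{\sqrt{113} \sqrt{\left(-7 + 8 i\right) \left(3 + 2 i \left(-7 - 8 i\right)\right)}}{113} + 42\right) = - 38 \left(42 + \frac{\sqrt{113} \sqrt{\left(-7 + 8 i\right) \left(3 + 2 i \left(-7 - 8 i\right)\right)}}{113}\right) = -1596 - \frac{38 \sqrt{113} \sqrt{\left(-7 + 8 i\right) \left(3 + 2 i \left(-7 - 8 i\right)\right)}}{113}$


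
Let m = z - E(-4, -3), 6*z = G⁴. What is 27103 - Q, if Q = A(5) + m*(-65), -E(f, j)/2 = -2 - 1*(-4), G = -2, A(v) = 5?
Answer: 82594/3 ≈ 27531.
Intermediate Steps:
E(f, j) = -4 (E(f, j) = -2*(-2 - 1*(-4)) = -2*(-2 + 4) = -2*2 = -4)
z = 8/3 (z = (⅙)*(-2)⁴ = (⅙)*16 = 8/3 ≈ 2.6667)
m = 20/3 (m = 8/3 - 1*(-4) = 8/3 + 4 = 20/3 ≈ 6.6667)
Q = -1285/3 (Q = 5 + (20/3)*(-65) = 5 - 1300/3 = -1285/3 ≈ -428.33)
27103 - Q = 27103 - 1*(-1285/3) = 27103 + 1285/3 = 82594/3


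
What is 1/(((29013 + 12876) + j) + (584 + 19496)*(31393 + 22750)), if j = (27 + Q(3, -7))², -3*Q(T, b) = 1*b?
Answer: 9/9785107705 ≈ 9.1976e-10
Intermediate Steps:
Q(T, b) = -b/3
j = 7744/9 (j = (27 - ⅓*(-7))² = (27 + 7/3)² = (88/3)² = 7744/9 ≈ 860.44)
1/(((29013 + 12876) + j) + (584 + 19496)*(31393 + 22750)) = 1/(((29013 + 12876) + 7744/9) + (584 + 19496)*(31393 + 22750)) = 1/((41889 + 7744/9) + 20080*54143) = 1/(384745/9 + 1087191440) = 1/(9785107705/9) = 9/9785107705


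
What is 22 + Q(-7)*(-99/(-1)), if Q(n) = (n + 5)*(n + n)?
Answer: 2794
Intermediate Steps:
Q(n) = 2*n*(5 + n) (Q(n) = (5 + n)*(2*n) = 2*n*(5 + n))
22 + Q(-7)*(-99/(-1)) = 22 + (2*(-7)*(5 - 7))*(-99/(-1)) = 22 + (2*(-7)*(-2))*(-99*(-1)) = 22 + 28*99 = 22 + 2772 = 2794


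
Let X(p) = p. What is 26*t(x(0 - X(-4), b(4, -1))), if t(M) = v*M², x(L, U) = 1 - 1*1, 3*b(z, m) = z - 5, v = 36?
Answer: 0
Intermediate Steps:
b(z, m) = -5/3 + z/3 (b(z, m) = (z - 5)/3 = (-5 + z)/3 = -5/3 + z/3)
x(L, U) = 0 (x(L, U) = 1 - 1 = 0)
t(M) = 36*M²
26*t(x(0 - X(-4), b(4, -1))) = 26*(36*0²) = 26*(36*0) = 26*0 = 0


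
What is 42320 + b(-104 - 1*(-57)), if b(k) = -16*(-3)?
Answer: 42368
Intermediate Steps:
b(k) = 48
42320 + b(-104 - 1*(-57)) = 42320 + 48 = 42368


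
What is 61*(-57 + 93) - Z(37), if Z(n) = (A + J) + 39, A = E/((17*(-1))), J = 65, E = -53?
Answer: 35511/17 ≈ 2088.9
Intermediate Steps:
A = 53/17 (A = -53/(17*(-1)) = -53/(-17) = -53*(-1/17) = 53/17 ≈ 3.1176)
Z(n) = 1821/17 (Z(n) = (53/17 + 65) + 39 = 1158/17 + 39 = 1821/17)
61*(-57 + 93) - Z(37) = 61*(-57 + 93) - 1*1821/17 = 61*36 - 1821/17 = 2196 - 1821/17 = 35511/17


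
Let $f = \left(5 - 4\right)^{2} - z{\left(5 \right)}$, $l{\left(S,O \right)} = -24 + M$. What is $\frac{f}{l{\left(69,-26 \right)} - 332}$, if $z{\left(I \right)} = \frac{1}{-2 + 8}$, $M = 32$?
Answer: $- \frac{5}{1944} \approx -0.002572$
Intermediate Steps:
$z{\left(I \right)} = \frac{1}{6}$
$l{\left(S,O \right)} = 8$ ($l{\left(S,O \right)} = -24 + 32 = 8$)
$f = \frac{5}{6}$ ($f = \left(5 - 4\right)^{2} - \frac{1}{6} = 1^{2} - \frac{1}{6} = 1 - \frac{1}{6} = \frac{5}{6} \approx 0.83333$)
$\frac{f}{l{\left(69,-26 \right)} - 332} = \frac{5}{6 \left(8 - 332\right)} = \frac{5}{6 \left(-324\right)} = \frac{5}{6} \left(- \frac{1}{324}\right) = - \frac{5}{1944}$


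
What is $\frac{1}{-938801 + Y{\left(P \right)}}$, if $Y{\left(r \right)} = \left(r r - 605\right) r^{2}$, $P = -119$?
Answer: $\frac{1}{191027715} \approx 5.2348 \cdot 10^{-9}$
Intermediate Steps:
$Y{\left(r \right)} = r^{2} \left(-605 + r^{2}\right)$ ($Y{\left(r \right)} = \left(r^{2} - 605\right) r^{2} = \left(-605 + r^{2}\right) r^{2} = r^{2} \left(-605 + r^{2}\right)$)
$\frac{1}{-938801 + Y{\left(P \right)}} = \frac{1}{-938801 + \left(-119\right)^{2} \left(-605 + \left(-119\right)^{2}\right)} = \frac{1}{-938801 + 14161 \left(-605 + 14161\right)} = \frac{1}{-938801 + 14161 \cdot 13556} = \frac{1}{-938801 + 191966516} = \frac{1}{191027715}$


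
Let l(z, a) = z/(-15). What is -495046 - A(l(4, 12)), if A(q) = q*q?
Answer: -111385366/225 ≈ -4.9505e+5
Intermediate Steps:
l(z, a) = -z/15 (l(z, a) = z*(-1/15) = -z/15)
A(q) = q²
-495046 - A(l(4, 12)) = -495046 - (-1/15*4)² = -495046 - (-4/15)² = -495046 - 1*16/225 = -495046 - 16/225 = -111385366/225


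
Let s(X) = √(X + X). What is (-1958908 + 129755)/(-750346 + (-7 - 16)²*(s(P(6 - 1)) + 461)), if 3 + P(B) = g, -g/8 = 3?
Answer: 926423923981/256534062943 + 2902865811*I*√6/256534062943 ≈ 3.6113 + 0.027718*I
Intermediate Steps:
g = -24 (g = -8*3 = -24)
P(B) = -27 (P(B) = -3 - 24 = -27)
s(X) = √2*√X (s(X) = √(2*X) = √2*√X)
(-1958908 + 129755)/(-750346 + (-7 - 16)²*(s(P(6 - 1)) + 461)) = (-1958908 + 129755)/(-750346 + (-7 - 16)²*(√2*√(-27) + 461)) = -1829153/(-750346 + (-23)²*(√2*(3*I*√3) + 461)) = -1829153/(-750346 + 529*(3*I*√6 + 461)) = -1829153/(-750346 + 529*(461 + 3*I*√6)) = -1829153/(-750346 + (243869 + 1587*I*√6)) = -1829153/(-506477 + 1587*I*√6)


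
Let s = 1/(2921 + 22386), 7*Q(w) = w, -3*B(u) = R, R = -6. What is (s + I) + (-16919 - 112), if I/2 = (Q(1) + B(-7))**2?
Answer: -21107784134/1240043 ≈ -17022.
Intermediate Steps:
B(u) = 2 (B(u) = -1/3*(-6) = 2)
Q(w) = w/7
s = 1/25307 ≈ 3.9515e-5
I = 450/49 (I = 2*((1/7)*1 + 2)**2 = 2*(1/7 + 2)**2 = 2*(15/7)**2 = 2*(225/49) = 450/49 ≈ 9.1837)
(s + I) + (-16919 - 112) = (1/25307 + 450/49) + (-16919 - 112) = 11388199/1240043 - 17031 = -21107784134/1240043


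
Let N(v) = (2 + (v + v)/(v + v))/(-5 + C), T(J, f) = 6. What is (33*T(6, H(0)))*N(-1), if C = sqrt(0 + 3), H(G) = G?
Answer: -135 - 27*sqrt(3) ≈ -181.77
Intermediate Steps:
C = sqrt(3) ≈ 1.7320
N(v) = 3/(-5 + sqrt(3)) (N(v) = (2 + (v + v)/(v + v))/(-5 + sqrt(3)) = (2 + (2*v)/((2*v)))/(-5 + sqrt(3)) = (2 + (2*v)*(1/(2*v)))/(-5 + sqrt(3)) = (2 + 1)/(-5 + sqrt(3)) = 3/(-5 + sqrt(3)))
(33*T(6, H(0)))*N(-1) = (33*6)*(-15/22 - 3*sqrt(3)/22) = 198*(-15/22 - 3*sqrt(3)/22) = -135 - 27*sqrt(3)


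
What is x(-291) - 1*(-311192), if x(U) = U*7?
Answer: 309155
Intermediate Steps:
x(U) = 7*U
x(-291) - 1*(-311192) = 7*(-291) - 1*(-311192) = -2037 + 311192 = 309155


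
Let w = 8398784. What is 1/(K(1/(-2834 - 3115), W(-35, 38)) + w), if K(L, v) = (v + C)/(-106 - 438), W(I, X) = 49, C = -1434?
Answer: 544/4568939881 ≈ 1.1906e-7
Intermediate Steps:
K(L, v) = 717/272 - v/544 (K(L, v) = (v - 1434)/(-106 - 438) = (-1434 + v)/(-544) = (-1434 + v)*(-1/544) = 717/272 - v/544)
1/(K(1/(-2834 - 3115), W(-35, 38)) + w) = 1/((717/272 - 1/544*49) + 8398784) = 1/((717/272 - 49/544) + 8398784) = 1/(1385/544 + 8398784) = 1/(4568939881/544) = 544/4568939881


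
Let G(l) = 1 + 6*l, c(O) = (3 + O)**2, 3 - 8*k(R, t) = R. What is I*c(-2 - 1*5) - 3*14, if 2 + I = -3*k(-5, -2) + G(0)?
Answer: -106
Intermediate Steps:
k(R, t) = 3/8 - R/8
I = -4 (I = -2 + (-3*(3/8 - 1/8*(-5)) + (1 + 6*0)) = -2 + (-3*(3/8 + 5/8) + (1 + 0)) = -2 + (-3*1 + 1) = -2 + (-3 + 1) = -2 - 2 = -4)
I*c(-2 - 1*5) - 3*14 = -4*(3 + (-2 - 1*5))**2 - 3*14 = -4*(3 + (-2 - 5))**2 - 42 = -4*(3 - 7)**2 - 42 = -4*(-4)**2 - 42 = -4*16 - 42 = -64 - 42 = -106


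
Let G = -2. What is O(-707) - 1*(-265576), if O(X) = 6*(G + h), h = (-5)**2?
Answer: 265714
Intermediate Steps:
h = 25
O(X) = 138 (O(X) = 6*(-2 + 25) = 6*23 = 138)
O(-707) - 1*(-265576) = 138 - 1*(-265576) = 138 + 265576 = 265714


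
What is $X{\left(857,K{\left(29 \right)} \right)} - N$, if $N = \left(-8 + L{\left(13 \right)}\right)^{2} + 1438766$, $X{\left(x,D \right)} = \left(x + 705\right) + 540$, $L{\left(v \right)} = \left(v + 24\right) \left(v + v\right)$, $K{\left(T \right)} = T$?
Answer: $-2346780$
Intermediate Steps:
$L{\left(v \right)} = 2 v \left(24 + v\right)$ ($L{\left(v \right)} = \left(24 + v\right) 2 v = 2 v \left(24 + v\right)$)
$X{\left(x,D \right)} = 1245 + x$ ($X{\left(x,D \right)} = \left(705 + x\right) + 540 = 1245 + x$)
$N = 2348882$ ($N = \left(-8 + 2 \cdot 13 \left(24 + 13\right)\right)^{2} + 1438766 = \left(-8 + 2 \cdot 13 \cdot 37\right)^{2} + 1438766 = \left(-8 + 962\right)^{2} + 1438766 = 954^{2} + 1438766 = 910116 + 1438766 = 2348882$)
$X{\left(857,K{\left(29 \right)} \right)} - N = \left(1245 + 857\right) - 2348882 = 2102 - 2348882 = -2346780$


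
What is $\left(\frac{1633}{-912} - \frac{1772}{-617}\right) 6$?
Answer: $\frac{608503}{93784} \approx 6.4883$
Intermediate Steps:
$\left(\frac{1633}{-912} - \frac{1772}{-617}\right) 6 = \left(1633 \left(- \frac{1}{912}\right) - - \frac{1772}{617}\right) 6 = \left(- \frac{1633}{912} + \frac{1772}{617}\right) 6 = \frac{608503}{562704} \cdot 6 = \frac{608503}{93784}$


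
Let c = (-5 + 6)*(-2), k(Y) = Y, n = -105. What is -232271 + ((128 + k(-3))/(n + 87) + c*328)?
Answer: -4192811/18 ≈ -2.3293e+5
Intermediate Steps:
c = -2 (c = 1*(-2) = -2)
-232271 + ((128 + k(-3))/(n + 87) + c*328) = -232271 + ((128 - 3)/(-105 + 87) - 2*328) = -232271 + (125/(-18) - 656) = -232271 + (125*(-1/18) - 656) = -232271 + (-125/18 - 656) = -232271 - 11933/18 = -4192811/18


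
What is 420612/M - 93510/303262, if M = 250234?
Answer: 26039063751/18971615827 ≈ 1.3725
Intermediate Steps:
420612/M - 93510/303262 = 420612/250234 - 93510/303262 = 420612*(1/250234) - 93510*1/303262 = 210306/125117 - 46755/151631 = 26039063751/18971615827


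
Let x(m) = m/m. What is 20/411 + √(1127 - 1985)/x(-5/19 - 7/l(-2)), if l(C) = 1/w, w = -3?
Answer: 20/411 + I*√858 ≈ 0.048662 + 29.292*I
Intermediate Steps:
l(C) = -⅓ (l(C) = 1/(-3) = -⅓)
x(m) = 1
20/411 + √(1127 - 1985)/x(-5/19 - 7/l(-2)) = 20/411 + √(1127 - 1985)/1 = 20*(1/411) + √(-858)*1 = 20/411 + (I*√858)*1 = 20/411 + I*√858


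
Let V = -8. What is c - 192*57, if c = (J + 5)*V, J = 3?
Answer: -11008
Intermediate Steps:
c = -64 (c = (3 + 5)*(-8) = 8*(-8) = -64)
c - 192*57 = -64 - 192*57 = -64 - 10944 = -11008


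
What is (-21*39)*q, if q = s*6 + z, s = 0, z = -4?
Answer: 3276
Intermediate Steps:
q = -4 (q = 0*6 - 4 = 0 - 4 = -4)
(-21*39)*q = -21*39*(-4) = -819*(-4) = 3276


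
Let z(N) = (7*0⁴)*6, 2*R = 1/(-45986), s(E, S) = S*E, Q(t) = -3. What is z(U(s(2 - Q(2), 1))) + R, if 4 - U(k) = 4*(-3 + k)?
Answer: -1/91972 ≈ -1.0873e-5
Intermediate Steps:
s(E, S) = E*S
R = -1/91972 (R = (½)/(-45986) = (½)*(-1/45986) = -1/91972 ≈ -1.0873e-5)
U(k) = 16 - 4*k (U(k) = 4 - 4*(-3 + k) = 4 - (-12 + 4*k) = 4 + (12 - 4*k) = 16 - 4*k)
z(N) = 0 (z(N) = (7*0)*6 = 0*6 = 0)
z(U(s(2 - Q(2), 1))) + R = 0 - 1/91972 = -1/91972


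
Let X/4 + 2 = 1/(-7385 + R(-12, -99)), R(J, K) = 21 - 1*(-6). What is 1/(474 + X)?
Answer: 3679/1714412 ≈ 0.0021459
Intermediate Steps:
R(J, K) = 27 (R(J, K) = 21 + 6 = 27)
X = -29434/3679 (X = -8 + 4/(-7385 + 27) = -8 + 4/(-7358) = -8 + 4*(-1/7358) = -8 - 2/3679 = -29434/3679 ≈ -8.0005)
1/(474 + X) = 1/(474 - 29434/3679) = 1/(1714412/3679) = 3679/1714412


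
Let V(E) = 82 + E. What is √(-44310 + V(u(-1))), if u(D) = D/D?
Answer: I*√44227 ≈ 210.3*I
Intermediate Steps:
u(D) = 1
√(-44310 + V(u(-1))) = √(-44310 + (82 + 1)) = √(-44310 + 83) = √(-44227) = I*√44227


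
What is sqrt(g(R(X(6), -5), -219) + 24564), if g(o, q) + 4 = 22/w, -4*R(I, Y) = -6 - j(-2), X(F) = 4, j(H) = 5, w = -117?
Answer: sqrt(37355474)/39 ≈ 156.72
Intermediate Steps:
R(I, Y) = 11/4 (R(I, Y) = -(-6 - 1*5)/4 = -(-6 - 5)/4 = -1/4*(-11) = 11/4)
g(o, q) = -490/117 (g(o, q) = -4 + 22/(-117) = -4 + 22*(-1/117) = -4 - 22/117 = -490/117)
sqrt(g(R(X(6), -5), -219) + 24564) = sqrt(-490/117 + 24564) = sqrt(2873498/117) = sqrt(37355474)/39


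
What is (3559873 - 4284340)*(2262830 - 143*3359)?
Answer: -1291357356231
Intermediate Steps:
(3559873 - 4284340)*(2262830 - 143*3359) = -724467*(2262830 - 480337) = -724467*1782493 = -1291357356231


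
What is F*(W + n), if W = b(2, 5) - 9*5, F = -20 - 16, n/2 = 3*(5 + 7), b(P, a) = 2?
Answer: -1044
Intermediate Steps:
n = 72 (n = 2*(3*(5 + 7)) = 2*(3*12) = 2*36 = 72)
F = -36
W = -43 (W = 2 - 9*5 = 2 - 1*45 = 2 - 45 = -43)
F*(W + n) = -36*(-43 + 72) = -36*29 = -1044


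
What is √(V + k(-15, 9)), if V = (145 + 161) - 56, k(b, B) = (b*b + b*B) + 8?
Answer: 2*√87 ≈ 18.655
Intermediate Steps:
k(b, B) = 8 + b² + B*b (k(b, B) = (b² + B*b) + 8 = 8 + b² + B*b)
V = 250 (V = 306 - 56 = 250)
√(V + k(-15, 9)) = √(250 + (8 + (-15)² + 9*(-15))) = √(250 + (8 + 225 - 135)) = √(250 + 98) = √348 = 2*√87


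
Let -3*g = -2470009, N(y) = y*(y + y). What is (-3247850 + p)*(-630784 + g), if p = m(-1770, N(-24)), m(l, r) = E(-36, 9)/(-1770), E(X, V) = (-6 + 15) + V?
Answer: -553462271530721/885 ≈ -6.2538e+11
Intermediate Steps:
E(X, V) = 9 + V
N(y) = 2*y² (N(y) = y*(2*y) = 2*y²)
m(l, r) = -3/295 (m(l, r) = (9 + 9)/(-1770) = 18*(-1/1770) = -3/295)
p = -3/295 ≈ -0.010169
g = 2470009/3 (g = -⅓*(-2470009) = 2470009/3 ≈ 8.2334e+5)
(-3247850 + p)*(-630784 + g) = (-3247850 - 3/295)*(-630784 + 2470009/3) = -958115753/295*577657/3 = -553462271530721/885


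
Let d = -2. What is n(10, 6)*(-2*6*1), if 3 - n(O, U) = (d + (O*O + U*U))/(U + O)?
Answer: 129/2 ≈ 64.500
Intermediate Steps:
n(O, U) = 3 - (-2 + O² + U²)/(O + U) (n(O, U) = 3 - (-2 + (O*O + U*U))/(U + O) = 3 - (-2 + (O² + U²))/(O + U) = 3 - (-2 + O² + U²)/(O + U))
n(10, 6)*(-2*6*1) = ((2 - 1*10² - 1*6² + 3*10 + 3*6)/(10 + 6))*(-2*6*1) = ((2 - 1*100 - 1*36 + 30 + 18)/16)*(-12*1) = ((2 - 100 - 36 + 30 + 18)/16)*(-12) = ((1/16)*(-86))*(-12) = -43/8*(-12) = 129/2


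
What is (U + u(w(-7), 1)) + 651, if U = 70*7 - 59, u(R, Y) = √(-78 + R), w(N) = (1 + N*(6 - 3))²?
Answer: 1082 + √322 ≈ 1099.9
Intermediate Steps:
w(N) = (1 + 3*N)² (w(N) = (1 + N*3)² = (1 + 3*N)²)
U = 431 (U = 490 - 59 = 431)
(U + u(w(-7), 1)) + 651 = (431 + √(-78 + (1 + 3*(-7))²)) + 651 = (431 + √(-78 + (1 - 21)²)) + 651 = (431 + √(-78 + (-20)²)) + 651 = (431 + √(-78 + 400)) + 651 = (431 + √322) + 651 = 1082 + √322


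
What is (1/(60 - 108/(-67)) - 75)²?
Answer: 95810678089/17040384 ≈ 5622.6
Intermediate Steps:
(1/(60 - 108/(-67)) - 75)² = (1/(60 - 108*(-1/67)) - 75)² = (1/(60 + 108/67) - 75)² = (1/(4128/67) - 75)² = (67/4128 - 75)² = (-309533/4128)² = 95810678089/17040384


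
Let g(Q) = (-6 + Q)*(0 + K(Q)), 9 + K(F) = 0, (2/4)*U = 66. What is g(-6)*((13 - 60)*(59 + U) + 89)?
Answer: -959904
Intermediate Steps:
U = 132 (U = 2*66 = 132)
K(F) = -9 (K(F) = -9 + 0 = -9)
g(Q) = 54 - 9*Q (g(Q) = (-6 + Q)*(0 - 9) = (-6 + Q)*(-9) = 54 - 9*Q)
g(-6)*((13 - 60)*(59 + U) + 89) = (54 - 9*(-6))*((13 - 60)*(59 + 132) + 89) = (54 + 54)*(-47*191 + 89) = 108*(-8977 + 89) = 108*(-8888) = -959904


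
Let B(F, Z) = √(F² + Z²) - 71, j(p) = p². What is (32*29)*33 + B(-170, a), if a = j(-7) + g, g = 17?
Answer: 30553 + 2*√8314 ≈ 30735.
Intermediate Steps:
a = 66 (a = (-7)² + 17 = 49 + 17 = 66)
B(F, Z) = -71 + √(F² + Z²)
(32*29)*33 + B(-170, a) = (32*29)*33 + (-71 + √((-170)² + 66²)) = 928*33 + (-71 + √(28900 + 4356)) = 30624 + (-71 + √33256) = 30624 + (-71 + 2*√8314) = 30553 + 2*√8314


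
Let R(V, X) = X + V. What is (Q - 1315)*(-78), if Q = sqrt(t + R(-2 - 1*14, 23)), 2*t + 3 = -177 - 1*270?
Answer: 102570 - 78*I*sqrt(218) ≈ 1.0257e+5 - 1151.7*I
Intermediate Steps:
R(V, X) = V + X
t = -225 (t = -3/2 + (-177 - 1*270)/2 = -3/2 + (-177 - 270)/2 = -3/2 + (1/2)*(-447) = -3/2 - 447/2 = -225)
Q = I*sqrt(218) (Q = sqrt(-225 + ((-2 - 1*14) + 23)) = sqrt(-225 + ((-2 - 14) + 23)) = sqrt(-225 + (-16 + 23)) = sqrt(-225 + 7) = sqrt(-218) = I*sqrt(218) ≈ 14.765*I)
(Q - 1315)*(-78) = (I*sqrt(218) - 1315)*(-78) = (-1315 + I*sqrt(218))*(-78) = 102570 - 78*I*sqrt(218)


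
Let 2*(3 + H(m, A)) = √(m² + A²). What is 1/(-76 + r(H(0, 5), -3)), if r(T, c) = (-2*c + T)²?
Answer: -4/183 ≈ -0.021858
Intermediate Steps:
H(m, A) = -3 + √(A² + m²)/2 (H(m, A) = -3 + √(m² + A²)/2 = -3 + √(A² + m²)/2)
r(T, c) = (T - 2*c)²
1/(-76 + r(H(0, 5), -3)) = 1/(-76 + ((-3 + √(5² + 0²)/2) - 2*(-3))²) = 1/(-76 + ((-3 + √(25 + 0)/2) + 6)²) = 1/(-76 + ((-3 + √25/2) + 6)²) = 1/(-76 + ((-3 + (½)*5) + 6)²) = 1/(-76 + ((-3 + 5/2) + 6)²) = 1/(-76 + (-½ + 6)²) = 1/(-76 + (11/2)²) = 1/(-76 + 121/4) = 1/(-183/4) = -4/183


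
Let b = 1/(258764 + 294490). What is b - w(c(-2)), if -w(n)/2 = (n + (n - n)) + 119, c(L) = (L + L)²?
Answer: 149378581/553254 ≈ 270.00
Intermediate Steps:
c(L) = 4*L² (c(L) = (2*L)² = 4*L²)
w(n) = -238 - 2*n (w(n) = -2*((n + (n - n)) + 119) = -2*((n + 0) + 119) = -2*(n + 119) = -2*(119 + n) = -238 - 2*n)
b = 1/553254 ≈ 1.8075e-6
b - w(c(-2)) = 1/553254 - (-238 - 8*(-2)²) = 1/553254 - (-238 - 8*4) = 1/553254 - (-238 - 2*16) = 1/553254 - (-238 - 32) = 1/553254 - 1*(-270) = 1/553254 + 270 = 149378581/553254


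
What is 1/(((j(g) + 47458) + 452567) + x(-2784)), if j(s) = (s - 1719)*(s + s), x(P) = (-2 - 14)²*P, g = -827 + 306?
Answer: 1/2121401 ≈ 4.7139e-7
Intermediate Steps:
g = -521
x(P) = 256*P (x(P) = (-16)²*P = 256*P)
j(s) = 2*s*(-1719 + s) (j(s) = (-1719 + s)*(2*s) = 2*s*(-1719 + s))
1/(((j(g) + 47458) + 452567) + x(-2784)) = 1/(((2*(-521)*(-1719 - 521) + 47458) + 452567) + 256*(-2784)) = 1/(((2*(-521)*(-2240) + 47458) + 452567) - 712704) = 1/(((2334080 + 47458) + 452567) - 712704) = 1/((2381538 + 452567) - 712704) = 1/(2834105 - 712704) = 1/2121401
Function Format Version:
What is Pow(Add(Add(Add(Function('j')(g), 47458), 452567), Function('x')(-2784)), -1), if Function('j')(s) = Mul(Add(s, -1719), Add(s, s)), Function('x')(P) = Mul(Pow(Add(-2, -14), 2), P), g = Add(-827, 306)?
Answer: Rational(1, 2121401) ≈ 4.7139e-7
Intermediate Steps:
g = -521
Function('x')(P) = Mul(256, P) (Function('x')(P) = Mul(Pow(-16, 2), P) = Mul(256, P))
Function('j')(s) = Mul(2, s, Add(-1719, s)) (Function('j')(s) = Mul(Add(-1719, s), Mul(2, s)) = Mul(2, s, Add(-1719, s)))
Pow(Add(Add(Add(Function('j')(g), 47458), 452567), Function('x')(-2784)), -1) = Pow(Add(Add(Add(Mul(2, -521, Add(-1719, -521)), 47458), 452567), Mul(256, -2784)), -1) = Pow(Add(Add(Add(Mul(2, -521, -2240), 47458), 452567), -712704), -1) = Pow(Add(Add(Add(2334080, 47458), 452567), -712704), -1) = Pow(Add(Add(2381538, 452567), -712704), -1) = Pow(Add(2834105, -712704), -1) = Pow(2121401, -1) = Rational(1, 2121401)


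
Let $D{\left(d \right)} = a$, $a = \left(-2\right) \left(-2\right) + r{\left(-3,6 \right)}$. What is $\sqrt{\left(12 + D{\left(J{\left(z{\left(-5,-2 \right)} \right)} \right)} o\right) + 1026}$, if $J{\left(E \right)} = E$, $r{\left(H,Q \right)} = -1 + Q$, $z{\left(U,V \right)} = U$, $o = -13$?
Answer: $\sqrt{921} \approx 30.348$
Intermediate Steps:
$a = 9$ ($a = \left(-2\right) \left(-2\right) + \left(-1 + 6\right) = 4 + 5 = 9$)
$D{\left(d \right)} = 9$
$\sqrt{\left(12 + D{\left(J{\left(z{\left(-5,-2 \right)} \right)} \right)} o\right) + 1026} = \sqrt{\left(12 + 9 \left(-13\right)\right) + 1026} = \sqrt{\left(12 - 117\right) + 1026} = \sqrt{-105 + 1026} = \sqrt{921}$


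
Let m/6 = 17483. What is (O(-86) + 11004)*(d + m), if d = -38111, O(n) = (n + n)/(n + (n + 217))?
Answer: 33060099296/45 ≈ 7.3467e+8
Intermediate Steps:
m = 104898 (m = 6*17483 = 104898)
O(n) = 2*n/(217 + 2*n) (O(n) = (2*n)/(n + (217 + n)) = (2*n)/(217 + 2*n) = 2*n/(217 + 2*n))
(O(-86) + 11004)*(d + m) = (2*(-86)/(217 + 2*(-86)) + 11004)*(-38111 + 104898) = (2*(-86)/(217 - 172) + 11004)*66787 = (2*(-86)/45 + 11004)*66787 = (2*(-86)*(1/45) + 11004)*66787 = (-172/45 + 11004)*66787 = (495008/45)*66787 = 33060099296/45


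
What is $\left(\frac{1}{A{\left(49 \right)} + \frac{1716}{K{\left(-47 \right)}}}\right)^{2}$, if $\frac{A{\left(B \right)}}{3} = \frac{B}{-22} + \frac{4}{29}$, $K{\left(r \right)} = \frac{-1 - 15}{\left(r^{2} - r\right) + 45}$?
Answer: $\frac{1628176}{99163363444818201} \approx 1.6419 \cdot 10^{-11}$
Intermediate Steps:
$K{\left(r \right)} = - \frac{16}{45 + r^{2} - r}$ ($K{\left(r \right)} = \frac{-1 - 15}{45 + r^{2} - r} = - \frac{16}{45 + r^{2} - r}$)
$A{\left(B \right)} = \frac{12}{29} - \frac{3 B}{22}$ ($A{\left(B \right)} = 3 \left(\frac{B}{-22} + \frac{4}{29}\right) = 3 \left(B \left(- \frac{1}{22}\right) + 4 \cdot \frac{1}{29}\right) = 3 \left(- \frac{B}{22} + \frac{4}{29}\right) = 3 \left(\frac{4}{29} - \frac{B}{22}\right) = \frac{12}{29} - \frac{3 B}{22}$)
$\left(\frac{1}{A{\left(49 \right)} + \frac{1716}{K{\left(-47 \right)}}}\right)^{2} = \left(\frac{1}{\left(\frac{12}{29} - \frac{147}{22}\right) + \frac{1716}{\left(-16\right) \frac{1}{45 + \left(-47\right)^{2} - -47}}}\right)^{2} = \left(\frac{1}{\left(\frac{12}{29} - \frac{147}{22}\right) + \frac{1716}{\left(-16\right) \frac{1}{45 + 2209 + 47}}}\right)^{2} = \left(\frac{1}{- \frac{3999}{638} + \frac{1716}{\left(-16\right) \frac{1}{2301}}}\right)^{2} = \left(\frac{1}{- \frac{3999}{638} + \frac{1716}{- \frac{16}{2301}}}\right)^{2} = \left(\frac{1}{- \frac{3999}{638} + 1716 \left(- \frac{2301}{16}\right)}\right)^{2} = \left(\frac{1}{- \frac{3999}{638} - \frac{987129}{4}}\right)^{2} = \left(\frac{1}{- \frac{314902149}{1276}}\right)^{2} = \left(- \frac{1276}{314902149}\right)^{2} = \frac{1628176}{99163363444818201}$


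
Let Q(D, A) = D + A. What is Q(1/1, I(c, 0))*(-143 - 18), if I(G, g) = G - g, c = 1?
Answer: -322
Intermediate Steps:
Q(D, A) = A + D
Q(1/1, I(c, 0))*(-143 - 18) = ((1 - 1*0) + 1/1)*(-143 - 18) = ((1 + 0) + 1*1)*(-161) = (1 + 1)*(-161) = 2*(-161) = -322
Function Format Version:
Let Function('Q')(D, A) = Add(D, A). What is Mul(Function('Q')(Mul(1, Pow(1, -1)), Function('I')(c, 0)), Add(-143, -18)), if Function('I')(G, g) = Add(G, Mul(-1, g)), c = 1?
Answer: -322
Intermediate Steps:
Function('Q')(D, A) = Add(A, D)
Mul(Function('Q')(Mul(1, Pow(1, -1)), Function('I')(c, 0)), Add(-143, -18)) = Mul(Add(Add(1, Mul(-1, 0)), Mul(1, Pow(1, -1))), Add(-143, -18)) = Mul(Add(Add(1, 0), Mul(1, 1)), -161) = Mul(Add(1, 1), -161) = Mul(2, -161) = -322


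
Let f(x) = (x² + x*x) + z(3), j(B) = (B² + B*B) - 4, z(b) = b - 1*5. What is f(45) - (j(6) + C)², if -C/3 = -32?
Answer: -22848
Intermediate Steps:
z(b) = -5 + b (z(b) = b - 5 = -5 + b)
j(B) = -4 + 2*B² (j(B) = (B² + B²) - 4 = 2*B² - 4 = -4 + 2*B²)
f(x) = -2 + 2*x² (f(x) = (x² + x*x) + (-5 + 3) = (x² + x²) - 2 = 2*x² - 2 = -2 + 2*x²)
C = 96 (C = -3*(-32) = 96)
f(45) - (j(6) + C)² = (-2 + 2*45²) - ((-4 + 2*6²) + 96)² = (-2 + 2*2025) - ((-4 + 2*36) + 96)² = (-2 + 4050) - ((-4 + 72) + 96)² = 4048 - (68 + 96)² = 4048 - 1*164² = 4048 - 1*26896 = 4048 - 26896 = -22848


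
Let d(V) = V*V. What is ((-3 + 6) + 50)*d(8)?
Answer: 3392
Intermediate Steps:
d(V) = V²
((-3 + 6) + 50)*d(8) = ((-3 + 6) + 50)*8² = (3 + 50)*64 = 53*64 = 3392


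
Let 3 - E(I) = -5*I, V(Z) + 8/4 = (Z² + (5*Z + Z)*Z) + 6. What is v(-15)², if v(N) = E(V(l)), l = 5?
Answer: 806404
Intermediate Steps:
V(Z) = 4 + 7*Z² (V(Z) = -2 + ((Z² + (5*Z + Z)*Z) + 6) = -2 + ((Z² + (6*Z)*Z) + 6) = -2 + ((Z² + 6*Z²) + 6) = -2 + (7*Z² + 6) = -2 + (6 + 7*Z²) = 4 + 7*Z²)
E(I) = 3 + 5*I (E(I) = 3 - (-5)*I = 3 + 5*I)
v(N) = 898 (v(N) = 3 + 5*(4 + 7*5²) = 3 + 5*(4 + 7*25) = 3 + 5*(4 + 175) = 3 + 5*179 = 3 + 895 = 898)
v(-15)² = 898² = 806404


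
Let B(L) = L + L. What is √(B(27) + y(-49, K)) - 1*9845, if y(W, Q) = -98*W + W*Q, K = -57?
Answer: -9845 + √7649 ≈ -9757.5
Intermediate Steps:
B(L) = 2*L
y(W, Q) = -98*W + Q*W
√(B(27) + y(-49, K)) - 1*9845 = √(2*27 - 49*(-98 - 57)) - 1*9845 = √(54 - 49*(-155)) - 9845 = √(54 + 7595) - 9845 = √7649 - 9845 = -9845 + √7649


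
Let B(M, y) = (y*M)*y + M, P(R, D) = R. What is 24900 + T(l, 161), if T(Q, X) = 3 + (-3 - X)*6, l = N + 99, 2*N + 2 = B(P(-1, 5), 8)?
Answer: 23919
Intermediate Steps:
B(M, y) = M + M*y² (B(M, y) = (M*y)*y + M = M*y² + M = M + M*y²)
N = -67/2 (N = -1 + (-(1 + 8²))/2 = -1 + (-(1 + 64))/2 = -1 + (-1*65)/2 = -1 + (½)*(-65) = -1 - 65/2 = -67/2 ≈ -33.500)
l = 131/2 (l = -67/2 + 99 = 131/2 ≈ 65.500)
T(Q, X) = -15 - 6*X (T(Q, X) = 3 + (-18 - 6*X) = -15 - 6*X)
24900 + T(l, 161) = 24900 + (-15 - 6*161) = 24900 + (-15 - 966) = 24900 - 981 = 23919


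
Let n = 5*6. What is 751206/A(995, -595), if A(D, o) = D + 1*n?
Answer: 751206/1025 ≈ 732.88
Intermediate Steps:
n = 30
A(D, o) = 30 + D (A(D, o) = D + 1*30 = D + 30 = 30 + D)
751206/A(995, -595) = 751206/(30 + 995) = 751206/1025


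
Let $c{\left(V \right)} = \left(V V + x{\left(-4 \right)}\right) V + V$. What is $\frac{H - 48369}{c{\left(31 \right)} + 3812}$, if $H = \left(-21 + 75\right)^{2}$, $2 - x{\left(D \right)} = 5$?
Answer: $- \frac{45453}{33541} \approx -1.3551$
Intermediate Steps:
$x{\left(D \right)} = -3$ ($x{\left(D \right)} = 2 - 5 = -3$)
$H = 2916$ ($H = 54^{2} = 2916$)
$c{\left(V \right)} = V + V \left(-3 + V^{2}\right)$ ($c{\left(V \right)} = \left(V V - 3\right) V + V = \left(V^{2} - 3\right) V + V = \left(-3 + V^{2}\right) V + V = V \left(-3 + V^{2}\right) + V = V + V \left(-3 + V^{2}\right)$)
$\frac{H - 48369}{c{\left(31 \right)} + 3812} = \frac{2916 - 48369}{31 \left(-2 + 31^{2}\right) + 3812} = - \frac{45453}{31 \left(-2 + 961\right) + 3812} = - \frac{45453}{31 \cdot 959 + 3812} = - \frac{45453}{29729 + 3812} = - \frac{45453}{33541}$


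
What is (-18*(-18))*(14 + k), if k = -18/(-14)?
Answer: 34668/7 ≈ 4952.6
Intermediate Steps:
k = 9/7 (k = -18*(-1/14) = 9/7 ≈ 1.2857)
(-18*(-18))*(14 + k) = (-18*(-18))*(14 + 9/7) = 324*(107/7) = 34668/7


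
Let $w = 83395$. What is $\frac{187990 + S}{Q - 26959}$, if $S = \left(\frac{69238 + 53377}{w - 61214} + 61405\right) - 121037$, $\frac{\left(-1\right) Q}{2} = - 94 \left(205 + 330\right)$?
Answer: $\frac{2847231413}{1632987401} \approx 1.7436$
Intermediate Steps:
$Q = 100580$ ($Q = - 2 \left(- 94 \left(205 + 330\right)\right) = - 2 \left(\left(-94\right) 535\right) = \left(-2\right) \left(-50290\right) = 100580$)
$S = - \frac{1322574777}{22181}$ ($S = \left(\frac{69238 + 53377}{83395 - 61214} + 61405\right) - 121037 = \left(\frac{122615}{22181} + 61405\right) - 121037 = \frac{1362146920}{22181} - 121037 = - \frac{1322574777}{22181} \approx -59627.0$)
$\frac{187990 + S}{Q - 26959} = \frac{187990 - \frac{1322574777}{22181}}{100580 - 26959} = \frac{2847231413}{22181 \cdot 73621} = \frac{2847231413}{22181} \cdot \frac{1}{73621} = \frac{2847231413}{1632987401}$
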